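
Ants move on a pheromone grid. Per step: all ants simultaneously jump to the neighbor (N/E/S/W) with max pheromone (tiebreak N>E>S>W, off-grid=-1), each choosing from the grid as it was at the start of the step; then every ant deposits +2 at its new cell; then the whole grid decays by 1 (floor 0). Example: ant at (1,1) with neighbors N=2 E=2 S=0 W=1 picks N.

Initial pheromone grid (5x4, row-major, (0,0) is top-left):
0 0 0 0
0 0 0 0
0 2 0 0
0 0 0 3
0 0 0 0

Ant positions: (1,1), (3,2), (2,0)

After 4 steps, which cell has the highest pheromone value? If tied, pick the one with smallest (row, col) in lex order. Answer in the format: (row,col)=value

Step 1: ant0:(1,1)->S->(2,1) | ant1:(3,2)->E->(3,3) | ant2:(2,0)->E->(2,1)
  grid max=5 at (2,1)
Step 2: ant0:(2,1)->N->(1,1) | ant1:(3,3)->N->(2,3) | ant2:(2,1)->N->(1,1)
  grid max=4 at (2,1)
Step 3: ant0:(1,1)->S->(2,1) | ant1:(2,3)->S->(3,3) | ant2:(1,1)->S->(2,1)
  grid max=7 at (2,1)
Step 4: ant0:(2,1)->N->(1,1) | ant1:(3,3)->N->(2,3) | ant2:(2,1)->N->(1,1)
  grid max=6 at (2,1)
Final grid:
  0 0 0 0
  0 5 0 0
  0 6 0 1
  0 0 0 3
  0 0 0 0
Max pheromone 6 at (2,1)

Answer: (2,1)=6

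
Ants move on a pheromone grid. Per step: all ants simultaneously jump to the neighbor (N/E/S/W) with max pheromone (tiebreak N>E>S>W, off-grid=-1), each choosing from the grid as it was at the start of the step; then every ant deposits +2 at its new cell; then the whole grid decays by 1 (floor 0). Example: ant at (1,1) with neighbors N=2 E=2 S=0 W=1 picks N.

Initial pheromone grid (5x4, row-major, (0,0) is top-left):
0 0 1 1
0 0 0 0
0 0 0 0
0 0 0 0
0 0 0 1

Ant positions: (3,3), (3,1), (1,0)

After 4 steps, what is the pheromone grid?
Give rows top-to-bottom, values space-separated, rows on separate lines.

After step 1: ants at (4,3),(2,1),(0,0)
  1 0 0 0
  0 0 0 0
  0 1 0 0
  0 0 0 0
  0 0 0 2
After step 2: ants at (3,3),(1,1),(0,1)
  0 1 0 0
  0 1 0 0
  0 0 0 0
  0 0 0 1
  0 0 0 1
After step 3: ants at (4,3),(0,1),(1,1)
  0 2 0 0
  0 2 0 0
  0 0 0 0
  0 0 0 0
  0 0 0 2
After step 4: ants at (3,3),(1,1),(0,1)
  0 3 0 0
  0 3 0 0
  0 0 0 0
  0 0 0 1
  0 0 0 1

0 3 0 0
0 3 0 0
0 0 0 0
0 0 0 1
0 0 0 1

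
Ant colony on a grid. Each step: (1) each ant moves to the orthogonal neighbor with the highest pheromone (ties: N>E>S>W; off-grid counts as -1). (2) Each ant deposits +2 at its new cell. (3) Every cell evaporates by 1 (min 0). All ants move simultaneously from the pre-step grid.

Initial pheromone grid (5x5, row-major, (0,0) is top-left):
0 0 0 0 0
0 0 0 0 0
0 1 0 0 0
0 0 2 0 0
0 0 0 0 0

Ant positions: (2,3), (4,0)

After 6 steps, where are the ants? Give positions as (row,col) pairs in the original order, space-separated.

Step 1: ant0:(2,3)->N->(1,3) | ant1:(4,0)->N->(3,0)
  grid max=1 at (1,3)
Step 2: ant0:(1,3)->N->(0,3) | ant1:(3,0)->N->(2,0)
  grid max=1 at (0,3)
Step 3: ant0:(0,3)->E->(0,4) | ant1:(2,0)->N->(1,0)
  grid max=1 at (0,4)
Step 4: ant0:(0,4)->S->(1,4) | ant1:(1,0)->N->(0,0)
  grid max=1 at (0,0)
Step 5: ant0:(1,4)->N->(0,4) | ant1:(0,0)->E->(0,1)
  grid max=1 at (0,1)
Step 6: ant0:(0,4)->S->(1,4) | ant1:(0,1)->E->(0,2)
  grid max=1 at (0,2)

(1,4) (0,2)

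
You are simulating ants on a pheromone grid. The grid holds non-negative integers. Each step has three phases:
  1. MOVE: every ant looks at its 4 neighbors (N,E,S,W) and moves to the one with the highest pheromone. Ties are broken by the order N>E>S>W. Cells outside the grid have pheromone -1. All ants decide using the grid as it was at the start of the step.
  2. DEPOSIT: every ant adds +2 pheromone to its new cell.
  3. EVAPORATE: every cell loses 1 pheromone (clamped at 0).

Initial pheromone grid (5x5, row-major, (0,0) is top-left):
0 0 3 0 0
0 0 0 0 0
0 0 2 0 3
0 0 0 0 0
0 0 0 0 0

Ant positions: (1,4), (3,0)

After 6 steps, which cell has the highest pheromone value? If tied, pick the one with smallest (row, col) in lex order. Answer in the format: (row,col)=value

Step 1: ant0:(1,4)->S->(2,4) | ant1:(3,0)->N->(2,0)
  grid max=4 at (2,4)
Step 2: ant0:(2,4)->N->(1,4) | ant1:(2,0)->N->(1,0)
  grid max=3 at (2,4)
Step 3: ant0:(1,4)->S->(2,4) | ant1:(1,0)->N->(0,0)
  grid max=4 at (2,4)
Step 4: ant0:(2,4)->N->(1,4) | ant1:(0,0)->E->(0,1)
  grid max=3 at (2,4)
Step 5: ant0:(1,4)->S->(2,4) | ant1:(0,1)->E->(0,2)
  grid max=4 at (2,4)
Step 6: ant0:(2,4)->N->(1,4) | ant1:(0,2)->E->(0,3)
  grid max=3 at (2,4)
Final grid:
  0 0 0 1 0
  0 0 0 0 1
  0 0 0 0 3
  0 0 0 0 0
  0 0 0 0 0
Max pheromone 3 at (2,4)

Answer: (2,4)=3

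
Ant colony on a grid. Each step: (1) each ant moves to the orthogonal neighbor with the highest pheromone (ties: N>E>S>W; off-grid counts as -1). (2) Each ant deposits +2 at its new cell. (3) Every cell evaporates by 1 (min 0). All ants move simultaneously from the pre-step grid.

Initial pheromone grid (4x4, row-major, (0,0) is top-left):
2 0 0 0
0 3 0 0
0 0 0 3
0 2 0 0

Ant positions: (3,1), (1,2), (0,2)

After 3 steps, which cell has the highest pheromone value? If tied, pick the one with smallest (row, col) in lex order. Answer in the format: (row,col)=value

Step 1: ant0:(3,1)->N->(2,1) | ant1:(1,2)->W->(1,1) | ant2:(0,2)->E->(0,3)
  grid max=4 at (1,1)
Step 2: ant0:(2,1)->N->(1,1) | ant1:(1,1)->S->(2,1) | ant2:(0,3)->S->(1,3)
  grid max=5 at (1,1)
Step 3: ant0:(1,1)->S->(2,1) | ant1:(2,1)->N->(1,1) | ant2:(1,3)->S->(2,3)
  grid max=6 at (1,1)
Final grid:
  0 0 0 0
  0 6 0 0
  0 3 0 2
  0 0 0 0
Max pheromone 6 at (1,1)

Answer: (1,1)=6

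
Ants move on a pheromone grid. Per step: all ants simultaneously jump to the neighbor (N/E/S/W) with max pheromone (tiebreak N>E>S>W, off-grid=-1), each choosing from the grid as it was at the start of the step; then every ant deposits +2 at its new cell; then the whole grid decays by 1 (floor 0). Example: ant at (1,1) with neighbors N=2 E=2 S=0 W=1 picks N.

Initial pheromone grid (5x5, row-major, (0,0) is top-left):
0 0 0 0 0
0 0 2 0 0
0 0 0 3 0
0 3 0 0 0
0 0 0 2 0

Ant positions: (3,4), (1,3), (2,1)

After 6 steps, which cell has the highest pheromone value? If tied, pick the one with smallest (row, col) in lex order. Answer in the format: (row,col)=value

Step 1: ant0:(3,4)->N->(2,4) | ant1:(1,3)->S->(2,3) | ant2:(2,1)->S->(3,1)
  grid max=4 at (2,3)
Step 2: ant0:(2,4)->W->(2,3) | ant1:(2,3)->E->(2,4) | ant2:(3,1)->N->(2,1)
  grid max=5 at (2,3)
Step 3: ant0:(2,3)->E->(2,4) | ant1:(2,4)->W->(2,3) | ant2:(2,1)->S->(3,1)
  grid max=6 at (2,3)
Step 4: ant0:(2,4)->W->(2,3) | ant1:(2,3)->E->(2,4) | ant2:(3,1)->N->(2,1)
  grid max=7 at (2,3)
Step 5: ant0:(2,3)->E->(2,4) | ant1:(2,4)->W->(2,3) | ant2:(2,1)->S->(3,1)
  grid max=8 at (2,3)
Step 6: ant0:(2,4)->W->(2,3) | ant1:(2,3)->E->(2,4) | ant2:(3,1)->N->(2,1)
  grid max=9 at (2,3)
Final grid:
  0 0 0 0 0
  0 0 0 0 0
  0 1 0 9 6
  0 3 0 0 0
  0 0 0 0 0
Max pheromone 9 at (2,3)

Answer: (2,3)=9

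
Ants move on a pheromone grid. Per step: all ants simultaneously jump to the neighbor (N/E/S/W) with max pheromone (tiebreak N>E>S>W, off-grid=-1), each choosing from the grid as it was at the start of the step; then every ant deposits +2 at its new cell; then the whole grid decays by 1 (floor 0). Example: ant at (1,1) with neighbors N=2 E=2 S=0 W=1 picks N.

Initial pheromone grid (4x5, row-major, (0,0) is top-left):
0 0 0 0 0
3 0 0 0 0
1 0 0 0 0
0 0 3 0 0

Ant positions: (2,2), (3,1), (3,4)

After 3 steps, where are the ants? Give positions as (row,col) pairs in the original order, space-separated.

Step 1: ant0:(2,2)->S->(3,2) | ant1:(3,1)->E->(3,2) | ant2:(3,4)->N->(2,4)
  grid max=6 at (3,2)
Step 2: ant0:(3,2)->N->(2,2) | ant1:(3,2)->N->(2,2) | ant2:(2,4)->N->(1,4)
  grid max=5 at (3,2)
Step 3: ant0:(2,2)->S->(3,2) | ant1:(2,2)->S->(3,2) | ant2:(1,4)->N->(0,4)
  grid max=8 at (3,2)

(3,2) (3,2) (0,4)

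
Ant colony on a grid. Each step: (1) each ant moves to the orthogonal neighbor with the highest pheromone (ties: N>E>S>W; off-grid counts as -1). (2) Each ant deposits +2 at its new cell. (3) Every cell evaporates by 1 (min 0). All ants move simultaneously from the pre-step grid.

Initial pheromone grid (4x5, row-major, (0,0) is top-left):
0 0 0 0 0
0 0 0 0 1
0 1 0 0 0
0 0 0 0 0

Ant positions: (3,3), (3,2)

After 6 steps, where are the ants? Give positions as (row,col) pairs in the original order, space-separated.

Step 1: ant0:(3,3)->N->(2,3) | ant1:(3,2)->N->(2,2)
  grid max=1 at (2,2)
Step 2: ant0:(2,3)->W->(2,2) | ant1:(2,2)->E->(2,3)
  grid max=2 at (2,2)
Step 3: ant0:(2,2)->E->(2,3) | ant1:(2,3)->W->(2,2)
  grid max=3 at (2,2)
Step 4: ant0:(2,3)->W->(2,2) | ant1:(2,2)->E->(2,3)
  grid max=4 at (2,2)
Step 5: ant0:(2,2)->E->(2,3) | ant1:(2,3)->W->(2,2)
  grid max=5 at (2,2)
Step 6: ant0:(2,3)->W->(2,2) | ant1:(2,2)->E->(2,3)
  grid max=6 at (2,2)

(2,2) (2,3)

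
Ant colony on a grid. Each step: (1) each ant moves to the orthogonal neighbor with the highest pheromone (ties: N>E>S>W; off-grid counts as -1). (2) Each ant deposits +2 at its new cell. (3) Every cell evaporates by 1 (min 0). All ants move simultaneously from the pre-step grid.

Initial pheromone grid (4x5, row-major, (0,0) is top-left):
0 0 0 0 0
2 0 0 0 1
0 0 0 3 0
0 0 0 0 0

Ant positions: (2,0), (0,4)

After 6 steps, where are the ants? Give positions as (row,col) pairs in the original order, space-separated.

Step 1: ant0:(2,0)->N->(1,0) | ant1:(0,4)->S->(1,4)
  grid max=3 at (1,0)
Step 2: ant0:(1,0)->N->(0,0) | ant1:(1,4)->N->(0,4)
  grid max=2 at (1,0)
Step 3: ant0:(0,0)->S->(1,0) | ant1:(0,4)->S->(1,4)
  grid max=3 at (1,0)
Step 4: ant0:(1,0)->N->(0,0) | ant1:(1,4)->N->(0,4)
  grid max=2 at (1,0)
Step 5: ant0:(0,0)->S->(1,0) | ant1:(0,4)->S->(1,4)
  grid max=3 at (1,0)
Step 6: ant0:(1,0)->N->(0,0) | ant1:(1,4)->N->(0,4)
  grid max=2 at (1,0)

(0,0) (0,4)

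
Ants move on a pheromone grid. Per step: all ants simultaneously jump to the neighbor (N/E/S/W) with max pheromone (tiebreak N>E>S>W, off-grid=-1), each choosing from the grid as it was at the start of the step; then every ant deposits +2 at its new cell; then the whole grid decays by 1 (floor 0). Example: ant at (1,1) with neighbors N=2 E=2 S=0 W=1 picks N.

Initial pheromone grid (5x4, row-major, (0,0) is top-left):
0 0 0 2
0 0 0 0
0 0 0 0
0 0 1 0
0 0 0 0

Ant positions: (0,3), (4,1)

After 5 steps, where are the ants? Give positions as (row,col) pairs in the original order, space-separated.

Step 1: ant0:(0,3)->S->(1,3) | ant1:(4,1)->N->(3,1)
  grid max=1 at (0,3)
Step 2: ant0:(1,3)->N->(0,3) | ant1:(3,1)->N->(2,1)
  grid max=2 at (0,3)
Step 3: ant0:(0,3)->S->(1,3) | ant1:(2,1)->N->(1,1)
  grid max=1 at (0,3)
Step 4: ant0:(1,3)->N->(0,3) | ant1:(1,1)->N->(0,1)
  grid max=2 at (0,3)
Step 5: ant0:(0,3)->S->(1,3) | ant1:(0,1)->E->(0,2)
  grid max=1 at (0,2)

(1,3) (0,2)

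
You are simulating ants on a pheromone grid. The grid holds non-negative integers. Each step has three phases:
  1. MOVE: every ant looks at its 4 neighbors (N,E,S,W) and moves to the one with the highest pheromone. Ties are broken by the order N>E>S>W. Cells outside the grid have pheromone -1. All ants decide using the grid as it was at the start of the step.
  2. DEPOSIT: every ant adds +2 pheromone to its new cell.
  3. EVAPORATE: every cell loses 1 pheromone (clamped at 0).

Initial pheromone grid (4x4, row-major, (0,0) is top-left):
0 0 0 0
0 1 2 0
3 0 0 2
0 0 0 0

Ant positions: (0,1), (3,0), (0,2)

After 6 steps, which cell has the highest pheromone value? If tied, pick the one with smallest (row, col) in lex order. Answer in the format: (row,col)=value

Step 1: ant0:(0,1)->S->(1,1) | ant1:(3,0)->N->(2,0) | ant2:(0,2)->S->(1,2)
  grid max=4 at (2,0)
Step 2: ant0:(1,1)->E->(1,2) | ant1:(2,0)->N->(1,0) | ant2:(1,2)->W->(1,1)
  grid max=4 at (1,2)
Step 3: ant0:(1,2)->W->(1,1) | ant1:(1,0)->E->(1,1) | ant2:(1,1)->E->(1,2)
  grid max=6 at (1,1)
Step 4: ant0:(1,1)->E->(1,2) | ant1:(1,1)->E->(1,2) | ant2:(1,2)->W->(1,1)
  grid max=8 at (1,2)
Step 5: ant0:(1,2)->W->(1,1) | ant1:(1,2)->W->(1,1) | ant2:(1,1)->E->(1,2)
  grid max=10 at (1,1)
Step 6: ant0:(1,1)->E->(1,2) | ant1:(1,1)->E->(1,2) | ant2:(1,2)->W->(1,1)
  grid max=12 at (1,2)
Final grid:
  0 0 0 0
  0 11 12 0
  0 0 0 0
  0 0 0 0
Max pheromone 12 at (1,2)

Answer: (1,2)=12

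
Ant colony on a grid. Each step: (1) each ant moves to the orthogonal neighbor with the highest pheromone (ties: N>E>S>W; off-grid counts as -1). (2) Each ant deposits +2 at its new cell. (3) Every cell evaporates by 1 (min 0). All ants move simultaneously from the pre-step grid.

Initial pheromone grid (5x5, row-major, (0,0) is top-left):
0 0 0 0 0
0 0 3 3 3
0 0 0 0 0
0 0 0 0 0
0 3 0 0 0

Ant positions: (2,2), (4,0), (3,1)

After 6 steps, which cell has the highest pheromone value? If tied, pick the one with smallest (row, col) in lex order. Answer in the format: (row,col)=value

Step 1: ant0:(2,2)->N->(1,2) | ant1:(4,0)->E->(4,1) | ant2:(3,1)->S->(4,1)
  grid max=6 at (4,1)
Step 2: ant0:(1,2)->E->(1,3) | ant1:(4,1)->N->(3,1) | ant2:(4,1)->N->(3,1)
  grid max=5 at (4,1)
Step 3: ant0:(1,3)->W->(1,2) | ant1:(3,1)->S->(4,1) | ant2:(3,1)->S->(4,1)
  grid max=8 at (4,1)
Step 4: ant0:(1,2)->E->(1,3) | ant1:(4,1)->N->(3,1) | ant2:(4,1)->N->(3,1)
  grid max=7 at (4,1)
Step 5: ant0:(1,3)->W->(1,2) | ant1:(3,1)->S->(4,1) | ant2:(3,1)->S->(4,1)
  grid max=10 at (4,1)
Step 6: ant0:(1,2)->E->(1,3) | ant1:(4,1)->N->(3,1) | ant2:(4,1)->N->(3,1)
  grid max=9 at (4,1)
Final grid:
  0 0 0 0 0
  0 0 3 3 0
  0 0 0 0 0
  0 7 0 0 0
  0 9 0 0 0
Max pheromone 9 at (4,1)

Answer: (4,1)=9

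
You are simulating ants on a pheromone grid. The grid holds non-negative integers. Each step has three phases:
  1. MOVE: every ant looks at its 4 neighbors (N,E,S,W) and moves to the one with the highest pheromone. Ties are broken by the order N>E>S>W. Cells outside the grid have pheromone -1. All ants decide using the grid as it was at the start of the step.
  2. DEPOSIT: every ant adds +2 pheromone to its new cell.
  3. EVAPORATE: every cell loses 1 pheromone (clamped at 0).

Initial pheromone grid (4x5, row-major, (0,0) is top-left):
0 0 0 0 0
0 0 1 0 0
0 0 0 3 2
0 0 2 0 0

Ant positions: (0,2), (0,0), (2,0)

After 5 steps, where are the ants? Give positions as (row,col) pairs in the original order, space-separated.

Step 1: ant0:(0,2)->S->(1,2) | ant1:(0,0)->E->(0,1) | ant2:(2,0)->N->(1,0)
  grid max=2 at (1,2)
Step 2: ant0:(1,2)->N->(0,2) | ant1:(0,1)->E->(0,2) | ant2:(1,0)->N->(0,0)
  grid max=3 at (0,2)
Step 3: ant0:(0,2)->S->(1,2) | ant1:(0,2)->S->(1,2) | ant2:(0,0)->E->(0,1)
  grid max=4 at (1,2)
Step 4: ant0:(1,2)->N->(0,2) | ant1:(1,2)->N->(0,2) | ant2:(0,1)->E->(0,2)
  grid max=7 at (0,2)
Step 5: ant0:(0,2)->S->(1,2) | ant1:(0,2)->S->(1,2) | ant2:(0,2)->S->(1,2)
  grid max=8 at (1,2)

(1,2) (1,2) (1,2)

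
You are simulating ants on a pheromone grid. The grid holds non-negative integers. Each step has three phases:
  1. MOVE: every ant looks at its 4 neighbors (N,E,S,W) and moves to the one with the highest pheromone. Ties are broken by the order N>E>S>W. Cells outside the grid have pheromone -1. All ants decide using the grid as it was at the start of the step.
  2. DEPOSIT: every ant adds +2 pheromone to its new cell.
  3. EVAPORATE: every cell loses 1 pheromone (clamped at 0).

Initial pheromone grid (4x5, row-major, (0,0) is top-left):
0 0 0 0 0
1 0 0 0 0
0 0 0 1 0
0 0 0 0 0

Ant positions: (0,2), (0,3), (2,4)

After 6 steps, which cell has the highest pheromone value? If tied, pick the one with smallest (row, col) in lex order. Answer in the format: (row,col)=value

Step 1: ant0:(0,2)->E->(0,3) | ant1:(0,3)->E->(0,4) | ant2:(2,4)->W->(2,3)
  grid max=2 at (2,3)
Step 2: ant0:(0,3)->E->(0,4) | ant1:(0,4)->W->(0,3) | ant2:(2,3)->N->(1,3)
  grid max=2 at (0,3)
Step 3: ant0:(0,4)->W->(0,3) | ant1:(0,3)->E->(0,4) | ant2:(1,3)->N->(0,3)
  grid max=5 at (0,3)
Step 4: ant0:(0,3)->E->(0,4) | ant1:(0,4)->W->(0,3) | ant2:(0,3)->E->(0,4)
  grid max=6 at (0,3)
Step 5: ant0:(0,4)->W->(0,3) | ant1:(0,3)->E->(0,4) | ant2:(0,4)->W->(0,3)
  grid max=9 at (0,3)
Step 6: ant0:(0,3)->E->(0,4) | ant1:(0,4)->W->(0,3) | ant2:(0,3)->E->(0,4)
  grid max=10 at (0,3)
Final grid:
  0 0 0 10 10
  0 0 0 0 0
  0 0 0 0 0
  0 0 0 0 0
Max pheromone 10 at (0,3)

Answer: (0,3)=10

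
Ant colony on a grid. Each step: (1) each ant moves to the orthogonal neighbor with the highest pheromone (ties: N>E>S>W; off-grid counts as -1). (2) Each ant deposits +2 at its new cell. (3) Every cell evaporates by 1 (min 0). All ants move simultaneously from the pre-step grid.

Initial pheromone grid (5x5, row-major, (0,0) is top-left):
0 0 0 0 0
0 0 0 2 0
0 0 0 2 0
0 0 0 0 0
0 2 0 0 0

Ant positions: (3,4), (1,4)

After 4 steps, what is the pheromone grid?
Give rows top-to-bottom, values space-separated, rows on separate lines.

After step 1: ants at (2,4),(1,3)
  0 0 0 0 0
  0 0 0 3 0
  0 0 0 1 1
  0 0 0 0 0
  0 1 0 0 0
After step 2: ants at (2,3),(2,3)
  0 0 0 0 0
  0 0 0 2 0
  0 0 0 4 0
  0 0 0 0 0
  0 0 0 0 0
After step 3: ants at (1,3),(1,3)
  0 0 0 0 0
  0 0 0 5 0
  0 0 0 3 0
  0 0 0 0 0
  0 0 0 0 0
After step 4: ants at (2,3),(2,3)
  0 0 0 0 0
  0 0 0 4 0
  0 0 0 6 0
  0 0 0 0 0
  0 0 0 0 0

0 0 0 0 0
0 0 0 4 0
0 0 0 6 0
0 0 0 0 0
0 0 0 0 0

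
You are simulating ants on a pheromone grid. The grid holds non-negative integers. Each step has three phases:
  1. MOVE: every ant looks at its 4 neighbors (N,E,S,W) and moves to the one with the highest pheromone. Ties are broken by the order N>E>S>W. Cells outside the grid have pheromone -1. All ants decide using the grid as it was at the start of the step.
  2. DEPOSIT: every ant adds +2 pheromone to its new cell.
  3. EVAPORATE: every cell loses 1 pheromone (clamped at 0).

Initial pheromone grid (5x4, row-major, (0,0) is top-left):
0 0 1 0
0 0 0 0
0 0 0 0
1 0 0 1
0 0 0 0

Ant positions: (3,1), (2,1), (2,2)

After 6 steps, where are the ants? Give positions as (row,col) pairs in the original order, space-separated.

Step 1: ant0:(3,1)->W->(3,0) | ant1:(2,1)->N->(1,1) | ant2:(2,2)->N->(1,2)
  grid max=2 at (3,0)
Step 2: ant0:(3,0)->N->(2,0) | ant1:(1,1)->E->(1,2) | ant2:(1,2)->W->(1,1)
  grid max=2 at (1,1)
Step 3: ant0:(2,0)->S->(3,0) | ant1:(1,2)->W->(1,1) | ant2:(1,1)->E->(1,2)
  grid max=3 at (1,1)
Step 4: ant0:(3,0)->N->(2,0) | ant1:(1,1)->E->(1,2) | ant2:(1,2)->W->(1,1)
  grid max=4 at (1,1)
Step 5: ant0:(2,0)->S->(3,0) | ant1:(1,2)->W->(1,1) | ant2:(1,1)->E->(1,2)
  grid max=5 at (1,1)
Step 6: ant0:(3,0)->N->(2,0) | ant1:(1,1)->E->(1,2) | ant2:(1,2)->W->(1,1)
  grid max=6 at (1,1)

(2,0) (1,2) (1,1)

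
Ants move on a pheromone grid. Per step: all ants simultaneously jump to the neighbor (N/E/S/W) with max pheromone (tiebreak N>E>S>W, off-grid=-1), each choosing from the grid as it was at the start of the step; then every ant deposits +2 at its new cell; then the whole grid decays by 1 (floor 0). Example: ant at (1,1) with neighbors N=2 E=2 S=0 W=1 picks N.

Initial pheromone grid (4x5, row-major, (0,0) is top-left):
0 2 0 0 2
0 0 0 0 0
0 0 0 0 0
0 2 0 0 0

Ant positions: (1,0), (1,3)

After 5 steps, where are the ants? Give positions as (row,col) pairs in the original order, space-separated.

Step 1: ant0:(1,0)->N->(0,0) | ant1:(1,3)->N->(0,3)
  grid max=1 at (0,0)
Step 2: ant0:(0,0)->E->(0,1) | ant1:(0,3)->E->(0,4)
  grid max=2 at (0,1)
Step 3: ant0:(0,1)->E->(0,2) | ant1:(0,4)->S->(1,4)
  grid max=1 at (0,1)
Step 4: ant0:(0,2)->W->(0,1) | ant1:(1,4)->N->(0,4)
  grid max=2 at (0,1)
Step 5: ant0:(0,1)->E->(0,2) | ant1:(0,4)->S->(1,4)
  grid max=1 at (0,1)

(0,2) (1,4)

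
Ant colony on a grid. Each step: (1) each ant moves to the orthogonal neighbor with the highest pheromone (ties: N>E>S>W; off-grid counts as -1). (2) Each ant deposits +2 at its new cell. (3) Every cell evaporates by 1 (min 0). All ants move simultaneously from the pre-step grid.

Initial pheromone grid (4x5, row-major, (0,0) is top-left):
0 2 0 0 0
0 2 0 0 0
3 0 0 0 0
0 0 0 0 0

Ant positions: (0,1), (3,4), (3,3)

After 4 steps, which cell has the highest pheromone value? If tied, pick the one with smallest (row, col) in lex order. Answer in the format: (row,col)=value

Answer: (2,3)=4

Derivation:
Step 1: ant0:(0,1)->S->(1,1) | ant1:(3,4)->N->(2,4) | ant2:(3,3)->N->(2,3)
  grid max=3 at (1,1)
Step 2: ant0:(1,1)->N->(0,1) | ant1:(2,4)->W->(2,3) | ant2:(2,3)->E->(2,4)
  grid max=2 at (0,1)
Step 3: ant0:(0,1)->S->(1,1) | ant1:(2,3)->E->(2,4) | ant2:(2,4)->W->(2,3)
  grid max=3 at (1,1)
Step 4: ant0:(1,1)->N->(0,1) | ant1:(2,4)->W->(2,3) | ant2:(2,3)->E->(2,4)
  grid max=4 at (2,3)
Final grid:
  0 2 0 0 0
  0 2 0 0 0
  0 0 0 4 4
  0 0 0 0 0
Max pheromone 4 at (2,3)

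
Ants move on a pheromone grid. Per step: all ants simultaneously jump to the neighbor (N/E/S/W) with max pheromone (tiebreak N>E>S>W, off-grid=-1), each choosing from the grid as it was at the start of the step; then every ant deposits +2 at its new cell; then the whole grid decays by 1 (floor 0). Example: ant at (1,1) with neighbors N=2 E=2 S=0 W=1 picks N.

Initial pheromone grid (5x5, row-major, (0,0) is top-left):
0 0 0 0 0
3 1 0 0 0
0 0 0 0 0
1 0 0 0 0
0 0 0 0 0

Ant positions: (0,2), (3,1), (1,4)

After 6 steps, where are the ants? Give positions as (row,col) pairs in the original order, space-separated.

Step 1: ant0:(0,2)->E->(0,3) | ant1:(3,1)->W->(3,0) | ant2:(1,4)->N->(0,4)
  grid max=2 at (1,0)
Step 2: ant0:(0,3)->E->(0,4) | ant1:(3,0)->N->(2,0) | ant2:(0,4)->W->(0,3)
  grid max=2 at (0,3)
Step 3: ant0:(0,4)->W->(0,3) | ant1:(2,0)->N->(1,0) | ant2:(0,3)->E->(0,4)
  grid max=3 at (0,3)
Step 4: ant0:(0,3)->E->(0,4) | ant1:(1,0)->N->(0,0) | ant2:(0,4)->W->(0,3)
  grid max=4 at (0,3)
Step 5: ant0:(0,4)->W->(0,3) | ant1:(0,0)->S->(1,0) | ant2:(0,3)->E->(0,4)
  grid max=5 at (0,3)
Step 6: ant0:(0,3)->E->(0,4) | ant1:(1,0)->N->(0,0) | ant2:(0,4)->W->(0,3)
  grid max=6 at (0,3)

(0,4) (0,0) (0,3)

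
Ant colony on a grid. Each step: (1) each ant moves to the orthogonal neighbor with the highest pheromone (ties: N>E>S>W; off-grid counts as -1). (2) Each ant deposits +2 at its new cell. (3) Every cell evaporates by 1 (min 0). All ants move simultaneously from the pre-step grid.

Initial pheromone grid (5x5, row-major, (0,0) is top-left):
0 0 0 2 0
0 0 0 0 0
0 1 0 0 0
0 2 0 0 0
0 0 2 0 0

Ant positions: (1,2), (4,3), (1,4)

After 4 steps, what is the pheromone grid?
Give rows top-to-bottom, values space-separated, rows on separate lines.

After step 1: ants at (0,2),(4,2),(0,4)
  0 0 1 1 1
  0 0 0 0 0
  0 0 0 0 0
  0 1 0 0 0
  0 0 3 0 0
After step 2: ants at (0,3),(3,2),(0,3)
  0 0 0 4 0
  0 0 0 0 0
  0 0 0 0 0
  0 0 1 0 0
  0 0 2 0 0
After step 3: ants at (0,4),(4,2),(0,4)
  0 0 0 3 3
  0 0 0 0 0
  0 0 0 0 0
  0 0 0 0 0
  0 0 3 0 0
After step 4: ants at (0,3),(3,2),(0,3)
  0 0 0 6 2
  0 0 0 0 0
  0 0 0 0 0
  0 0 1 0 0
  0 0 2 0 0

0 0 0 6 2
0 0 0 0 0
0 0 0 0 0
0 0 1 0 0
0 0 2 0 0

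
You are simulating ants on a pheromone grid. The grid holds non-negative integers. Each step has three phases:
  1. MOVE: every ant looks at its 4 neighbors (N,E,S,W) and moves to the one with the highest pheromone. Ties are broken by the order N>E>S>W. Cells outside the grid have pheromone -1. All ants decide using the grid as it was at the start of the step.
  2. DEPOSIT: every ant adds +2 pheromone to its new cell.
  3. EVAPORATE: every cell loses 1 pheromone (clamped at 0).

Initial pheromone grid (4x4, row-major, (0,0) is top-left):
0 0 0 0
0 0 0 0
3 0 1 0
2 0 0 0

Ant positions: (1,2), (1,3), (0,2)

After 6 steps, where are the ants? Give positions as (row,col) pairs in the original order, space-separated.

Step 1: ant0:(1,2)->S->(2,2) | ant1:(1,3)->N->(0,3) | ant2:(0,2)->E->(0,3)
  grid max=3 at (0,3)
Step 2: ant0:(2,2)->N->(1,2) | ant1:(0,3)->S->(1,3) | ant2:(0,3)->S->(1,3)
  grid max=3 at (1,3)
Step 3: ant0:(1,2)->E->(1,3) | ant1:(1,3)->N->(0,3) | ant2:(1,3)->N->(0,3)
  grid max=5 at (0,3)
Step 4: ant0:(1,3)->N->(0,3) | ant1:(0,3)->S->(1,3) | ant2:(0,3)->S->(1,3)
  grid max=7 at (1,3)
Step 5: ant0:(0,3)->S->(1,3) | ant1:(1,3)->N->(0,3) | ant2:(1,3)->N->(0,3)
  grid max=9 at (0,3)
Step 6: ant0:(1,3)->N->(0,3) | ant1:(0,3)->S->(1,3) | ant2:(0,3)->S->(1,3)
  grid max=11 at (1,3)

(0,3) (1,3) (1,3)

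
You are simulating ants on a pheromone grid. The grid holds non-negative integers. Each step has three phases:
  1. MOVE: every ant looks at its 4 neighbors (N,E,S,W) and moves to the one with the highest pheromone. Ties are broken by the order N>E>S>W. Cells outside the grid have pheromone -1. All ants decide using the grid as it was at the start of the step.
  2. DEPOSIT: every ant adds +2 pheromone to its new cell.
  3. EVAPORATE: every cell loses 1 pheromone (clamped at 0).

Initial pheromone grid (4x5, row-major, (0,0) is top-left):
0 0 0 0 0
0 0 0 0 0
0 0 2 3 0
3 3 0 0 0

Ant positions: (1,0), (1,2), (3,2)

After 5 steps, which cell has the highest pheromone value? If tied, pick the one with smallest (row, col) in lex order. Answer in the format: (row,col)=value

Step 1: ant0:(1,0)->N->(0,0) | ant1:(1,2)->S->(2,2) | ant2:(3,2)->W->(3,1)
  grid max=4 at (3,1)
Step 2: ant0:(0,0)->E->(0,1) | ant1:(2,2)->E->(2,3) | ant2:(3,1)->W->(3,0)
  grid max=3 at (2,3)
Step 3: ant0:(0,1)->E->(0,2) | ant1:(2,3)->W->(2,2) | ant2:(3,0)->E->(3,1)
  grid max=4 at (3,1)
Step 4: ant0:(0,2)->E->(0,3) | ant1:(2,2)->E->(2,3) | ant2:(3,1)->W->(3,0)
  grid max=3 at (2,3)
Step 5: ant0:(0,3)->E->(0,4) | ant1:(2,3)->W->(2,2) | ant2:(3,0)->E->(3,1)
  grid max=4 at (3,1)
Final grid:
  0 0 0 0 1
  0 0 0 0 0
  0 0 3 2 0
  2 4 0 0 0
Max pheromone 4 at (3,1)

Answer: (3,1)=4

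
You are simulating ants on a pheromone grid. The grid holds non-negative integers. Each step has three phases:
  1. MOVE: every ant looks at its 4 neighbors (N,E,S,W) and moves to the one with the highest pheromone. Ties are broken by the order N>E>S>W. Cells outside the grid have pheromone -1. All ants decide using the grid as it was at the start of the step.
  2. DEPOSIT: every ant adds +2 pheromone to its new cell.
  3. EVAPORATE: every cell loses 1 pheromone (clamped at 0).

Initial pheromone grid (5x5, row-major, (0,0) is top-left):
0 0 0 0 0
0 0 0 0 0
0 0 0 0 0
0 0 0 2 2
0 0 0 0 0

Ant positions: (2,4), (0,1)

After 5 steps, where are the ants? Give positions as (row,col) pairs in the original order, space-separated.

Step 1: ant0:(2,4)->S->(3,4) | ant1:(0,1)->E->(0,2)
  grid max=3 at (3,4)
Step 2: ant0:(3,4)->W->(3,3) | ant1:(0,2)->E->(0,3)
  grid max=2 at (3,3)
Step 3: ant0:(3,3)->E->(3,4) | ant1:(0,3)->E->(0,4)
  grid max=3 at (3,4)
Step 4: ant0:(3,4)->W->(3,3) | ant1:(0,4)->S->(1,4)
  grid max=2 at (3,3)
Step 5: ant0:(3,3)->E->(3,4) | ant1:(1,4)->N->(0,4)
  grid max=3 at (3,4)

(3,4) (0,4)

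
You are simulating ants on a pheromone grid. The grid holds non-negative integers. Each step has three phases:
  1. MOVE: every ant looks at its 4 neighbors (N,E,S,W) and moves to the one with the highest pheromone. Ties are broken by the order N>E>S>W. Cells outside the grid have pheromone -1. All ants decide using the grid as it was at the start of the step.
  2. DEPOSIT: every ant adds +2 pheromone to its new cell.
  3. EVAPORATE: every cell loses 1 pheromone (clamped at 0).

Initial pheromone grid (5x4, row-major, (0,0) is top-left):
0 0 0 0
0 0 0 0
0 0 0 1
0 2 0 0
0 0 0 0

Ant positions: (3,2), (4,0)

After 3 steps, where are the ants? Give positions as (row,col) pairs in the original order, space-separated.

Step 1: ant0:(3,2)->W->(3,1) | ant1:(4,0)->N->(3,0)
  grid max=3 at (3,1)
Step 2: ant0:(3,1)->W->(3,0) | ant1:(3,0)->E->(3,1)
  grid max=4 at (3,1)
Step 3: ant0:(3,0)->E->(3,1) | ant1:(3,1)->W->(3,0)
  grid max=5 at (3,1)

(3,1) (3,0)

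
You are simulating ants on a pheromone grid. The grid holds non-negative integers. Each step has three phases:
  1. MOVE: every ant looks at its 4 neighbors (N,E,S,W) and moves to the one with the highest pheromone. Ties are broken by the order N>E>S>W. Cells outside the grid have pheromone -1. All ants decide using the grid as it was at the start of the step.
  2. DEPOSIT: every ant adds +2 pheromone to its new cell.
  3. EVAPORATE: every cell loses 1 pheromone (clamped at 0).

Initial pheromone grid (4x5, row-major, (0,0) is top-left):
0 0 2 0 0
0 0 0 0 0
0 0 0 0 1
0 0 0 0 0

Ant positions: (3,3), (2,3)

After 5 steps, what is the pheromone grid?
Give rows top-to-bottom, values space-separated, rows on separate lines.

After step 1: ants at (2,3),(2,4)
  0 0 1 0 0
  0 0 0 0 0
  0 0 0 1 2
  0 0 0 0 0
After step 2: ants at (2,4),(2,3)
  0 0 0 0 0
  0 0 0 0 0
  0 0 0 2 3
  0 0 0 0 0
After step 3: ants at (2,3),(2,4)
  0 0 0 0 0
  0 0 0 0 0
  0 0 0 3 4
  0 0 0 0 0
After step 4: ants at (2,4),(2,3)
  0 0 0 0 0
  0 0 0 0 0
  0 0 0 4 5
  0 0 0 0 0
After step 5: ants at (2,3),(2,4)
  0 0 0 0 0
  0 0 0 0 0
  0 0 0 5 6
  0 0 0 0 0

0 0 0 0 0
0 0 0 0 0
0 0 0 5 6
0 0 0 0 0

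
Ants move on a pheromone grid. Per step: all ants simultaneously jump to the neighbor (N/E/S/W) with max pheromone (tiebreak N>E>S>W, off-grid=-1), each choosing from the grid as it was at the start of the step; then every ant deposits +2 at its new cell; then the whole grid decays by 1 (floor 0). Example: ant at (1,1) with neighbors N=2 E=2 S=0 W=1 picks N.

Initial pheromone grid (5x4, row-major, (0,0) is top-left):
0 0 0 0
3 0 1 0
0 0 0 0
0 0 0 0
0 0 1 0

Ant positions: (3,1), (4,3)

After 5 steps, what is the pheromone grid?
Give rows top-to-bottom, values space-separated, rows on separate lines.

After step 1: ants at (2,1),(4,2)
  0 0 0 0
  2 0 0 0
  0 1 0 0
  0 0 0 0
  0 0 2 0
After step 2: ants at (1,1),(3,2)
  0 0 0 0
  1 1 0 0
  0 0 0 0
  0 0 1 0
  0 0 1 0
After step 3: ants at (1,0),(4,2)
  0 0 0 0
  2 0 0 0
  0 0 0 0
  0 0 0 0
  0 0 2 0
After step 4: ants at (0,0),(3,2)
  1 0 0 0
  1 0 0 0
  0 0 0 0
  0 0 1 0
  0 0 1 0
After step 5: ants at (1,0),(4,2)
  0 0 0 0
  2 0 0 0
  0 0 0 0
  0 0 0 0
  0 0 2 0

0 0 0 0
2 0 0 0
0 0 0 0
0 0 0 0
0 0 2 0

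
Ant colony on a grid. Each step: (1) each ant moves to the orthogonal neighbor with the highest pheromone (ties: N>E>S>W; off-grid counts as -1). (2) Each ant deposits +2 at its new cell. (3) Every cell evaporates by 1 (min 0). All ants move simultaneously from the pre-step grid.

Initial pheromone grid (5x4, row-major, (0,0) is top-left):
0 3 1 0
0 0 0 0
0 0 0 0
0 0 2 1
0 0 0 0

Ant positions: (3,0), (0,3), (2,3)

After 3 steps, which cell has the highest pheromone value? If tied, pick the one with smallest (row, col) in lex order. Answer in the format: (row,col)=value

Step 1: ant0:(3,0)->N->(2,0) | ant1:(0,3)->W->(0,2) | ant2:(2,3)->S->(3,3)
  grid max=2 at (0,1)
Step 2: ant0:(2,0)->N->(1,0) | ant1:(0,2)->W->(0,1) | ant2:(3,3)->W->(3,2)
  grid max=3 at (0,1)
Step 3: ant0:(1,0)->N->(0,0) | ant1:(0,1)->E->(0,2) | ant2:(3,2)->E->(3,3)
  grid max=2 at (0,1)
Final grid:
  1 2 2 0
  0 0 0 0
  0 0 0 0
  0 0 1 2
  0 0 0 0
Max pheromone 2 at (0,1)

Answer: (0,1)=2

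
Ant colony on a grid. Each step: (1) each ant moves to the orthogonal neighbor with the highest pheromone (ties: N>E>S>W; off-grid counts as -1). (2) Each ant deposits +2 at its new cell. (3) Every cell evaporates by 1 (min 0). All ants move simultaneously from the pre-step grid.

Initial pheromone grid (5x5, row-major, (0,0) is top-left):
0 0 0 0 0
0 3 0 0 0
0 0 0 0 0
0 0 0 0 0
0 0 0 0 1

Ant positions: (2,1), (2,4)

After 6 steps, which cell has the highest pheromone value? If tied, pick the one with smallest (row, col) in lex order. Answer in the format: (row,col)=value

Step 1: ant0:(2,1)->N->(1,1) | ant1:(2,4)->N->(1,4)
  grid max=4 at (1,1)
Step 2: ant0:(1,1)->N->(0,1) | ant1:(1,4)->N->(0,4)
  grid max=3 at (1,1)
Step 3: ant0:(0,1)->S->(1,1) | ant1:(0,4)->S->(1,4)
  grid max=4 at (1,1)
Step 4: ant0:(1,1)->N->(0,1) | ant1:(1,4)->N->(0,4)
  grid max=3 at (1,1)
Step 5: ant0:(0,1)->S->(1,1) | ant1:(0,4)->S->(1,4)
  grid max=4 at (1,1)
Step 6: ant0:(1,1)->N->(0,1) | ant1:(1,4)->N->(0,4)
  grid max=3 at (1,1)
Final grid:
  0 1 0 0 1
  0 3 0 0 0
  0 0 0 0 0
  0 0 0 0 0
  0 0 0 0 0
Max pheromone 3 at (1,1)

Answer: (1,1)=3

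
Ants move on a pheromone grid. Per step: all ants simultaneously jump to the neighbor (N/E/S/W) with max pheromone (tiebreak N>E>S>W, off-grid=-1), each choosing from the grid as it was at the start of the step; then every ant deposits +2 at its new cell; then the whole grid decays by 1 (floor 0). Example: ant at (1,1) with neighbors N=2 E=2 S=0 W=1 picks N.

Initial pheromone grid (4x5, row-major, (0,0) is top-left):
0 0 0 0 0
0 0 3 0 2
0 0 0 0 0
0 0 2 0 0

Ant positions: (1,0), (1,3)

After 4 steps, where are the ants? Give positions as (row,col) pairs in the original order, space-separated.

Step 1: ant0:(1,0)->N->(0,0) | ant1:(1,3)->W->(1,2)
  grid max=4 at (1,2)
Step 2: ant0:(0,0)->E->(0,1) | ant1:(1,2)->N->(0,2)
  grid max=3 at (1,2)
Step 3: ant0:(0,1)->E->(0,2) | ant1:(0,2)->S->(1,2)
  grid max=4 at (1,2)
Step 4: ant0:(0,2)->S->(1,2) | ant1:(1,2)->N->(0,2)
  grid max=5 at (1,2)

(1,2) (0,2)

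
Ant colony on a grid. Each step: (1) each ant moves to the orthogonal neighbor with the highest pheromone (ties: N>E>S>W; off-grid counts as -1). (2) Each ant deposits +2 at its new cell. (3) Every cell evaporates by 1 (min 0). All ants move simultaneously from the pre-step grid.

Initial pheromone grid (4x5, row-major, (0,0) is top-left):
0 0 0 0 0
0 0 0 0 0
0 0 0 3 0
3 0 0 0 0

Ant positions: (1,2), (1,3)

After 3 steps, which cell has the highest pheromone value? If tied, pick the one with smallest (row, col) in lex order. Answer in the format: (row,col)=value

Answer: (2,3)=4

Derivation:
Step 1: ant0:(1,2)->N->(0,2) | ant1:(1,3)->S->(2,3)
  grid max=4 at (2,3)
Step 2: ant0:(0,2)->E->(0,3) | ant1:(2,3)->N->(1,3)
  grid max=3 at (2,3)
Step 3: ant0:(0,3)->S->(1,3) | ant1:(1,3)->S->(2,3)
  grid max=4 at (2,3)
Final grid:
  0 0 0 0 0
  0 0 0 2 0
  0 0 0 4 0
  0 0 0 0 0
Max pheromone 4 at (2,3)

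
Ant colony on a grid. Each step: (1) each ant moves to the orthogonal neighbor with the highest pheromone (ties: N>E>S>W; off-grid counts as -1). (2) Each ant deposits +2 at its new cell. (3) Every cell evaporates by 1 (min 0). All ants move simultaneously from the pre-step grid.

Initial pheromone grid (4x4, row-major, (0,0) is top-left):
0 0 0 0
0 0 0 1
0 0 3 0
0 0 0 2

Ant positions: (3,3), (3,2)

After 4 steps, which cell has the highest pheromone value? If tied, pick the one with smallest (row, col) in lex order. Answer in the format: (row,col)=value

Answer: (2,2)=7

Derivation:
Step 1: ant0:(3,3)->N->(2,3) | ant1:(3,2)->N->(2,2)
  grid max=4 at (2,2)
Step 2: ant0:(2,3)->W->(2,2) | ant1:(2,2)->E->(2,3)
  grid max=5 at (2,2)
Step 3: ant0:(2,2)->E->(2,3) | ant1:(2,3)->W->(2,2)
  grid max=6 at (2,2)
Step 4: ant0:(2,3)->W->(2,2) | ant1:(2,2)->E->(2,3)
  grid max=7 at (2,2)
Final grid:
  0 0 0 0
  0 0 0 0
  0 0 7 4
  0 0 0 0
Max pheromone 7 at (2,2)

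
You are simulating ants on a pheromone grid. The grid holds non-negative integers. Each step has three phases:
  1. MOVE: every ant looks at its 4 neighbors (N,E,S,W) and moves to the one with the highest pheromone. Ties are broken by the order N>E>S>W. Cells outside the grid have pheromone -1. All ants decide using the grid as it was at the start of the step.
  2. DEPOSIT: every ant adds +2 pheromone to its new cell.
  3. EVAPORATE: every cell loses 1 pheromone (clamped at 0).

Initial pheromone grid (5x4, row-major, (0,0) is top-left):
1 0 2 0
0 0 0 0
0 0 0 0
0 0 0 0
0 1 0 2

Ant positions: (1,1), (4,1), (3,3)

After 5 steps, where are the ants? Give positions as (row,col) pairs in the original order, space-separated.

Step 1: ant0:(1,1)->N->(0,1) | ant1:(4,1)->N->(3,1) | ant2:(3,3)->S->(4,3)
  grid max=3 at (4,3)
Step 2: ant0:(0,1)->E->(0,2) | ant1:(3,1)->N->(2,1) | ant2:(4,3)->N->(3,3)
  grid max=2 at (0,2)
Step 3: ant0:(0,2)->E->(0,3) | ant1:(2,1)->N->(1,1) | ant2:(3,3)->S->(4,3)
  grid max=3 at (4,3)
Step 4: ant0:(0,3)->W->(0,2) | ant1:(1,1)->N->(0,1) | ant2:(4,3)->N->(3,3)
  grid max=2 at (0,2)
Step 5: ant0:(0,2)->W->(0,1) | ant1:(0,1)->E->(0,2) | ant2:(3,3)->S->(4,3)
  grid max=3 at (0,2)

(0,1) (0,2) (4,3)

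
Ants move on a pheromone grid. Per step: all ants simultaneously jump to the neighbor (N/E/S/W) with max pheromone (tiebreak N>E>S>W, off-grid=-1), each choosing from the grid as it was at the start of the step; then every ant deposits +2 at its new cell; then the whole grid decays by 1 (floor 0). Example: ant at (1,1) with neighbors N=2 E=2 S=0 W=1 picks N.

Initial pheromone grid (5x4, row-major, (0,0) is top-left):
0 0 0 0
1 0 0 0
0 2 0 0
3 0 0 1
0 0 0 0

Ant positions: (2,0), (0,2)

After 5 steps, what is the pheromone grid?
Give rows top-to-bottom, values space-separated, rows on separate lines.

After step 1: ants at (3,0),(0,3)
  0 0 0 1
  0 0 0 0
  0 1 0 0
  4 0 0 0
  0 0 0 0
After step 2: ants at (2,0),(1,3)
  0 0 0 0
  0 0 0 1
  1 0 0 0
  3 0 0 0
  0 0 0 0
After step 3: ants at (3,0),(0,3)
  0 0 0 1
  0 0 0 0
  0 0 0 0
  4 0 0 0
  0 0 0 0
After step 4: ants at (2,0),(1,3)
  0 0 0 0
  0 0 0 1
  1 0 0 0
  3 0 0 0
  0 0 0 0
After step 5: ants at (3,0),(0,3)
  0 0 0 1
  0 0 0 0
  0 0 0 0
  4 0 0 0
  0 0 0 0

0 0 0 1
0 0 0 0
0 0 0 0
4 0 0 0
0 0 0 0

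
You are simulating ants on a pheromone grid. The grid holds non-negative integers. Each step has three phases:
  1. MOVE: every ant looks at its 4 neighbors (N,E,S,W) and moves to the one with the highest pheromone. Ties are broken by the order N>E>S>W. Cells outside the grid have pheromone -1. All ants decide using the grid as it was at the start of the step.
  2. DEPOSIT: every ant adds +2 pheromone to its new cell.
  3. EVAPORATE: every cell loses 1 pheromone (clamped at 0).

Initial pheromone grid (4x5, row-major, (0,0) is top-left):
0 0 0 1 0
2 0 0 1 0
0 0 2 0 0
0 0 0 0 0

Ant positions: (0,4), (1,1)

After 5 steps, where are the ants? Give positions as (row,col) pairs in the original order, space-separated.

Step 1: ant0:(0,4)->W->(0,3) | ant1:(1,1)->W->(1,0)
  grid max=3 at (1,0)
Step 2: ant0:(0,3)->E->(0,4) | ant1:(1,0)->N->(0,0)
  grid max=2 at (1,0)
Step 3: ant0:(0,4)->W->(0,3) | ant1:(0,0)->S->(1,0)
  grid max=3 at (1,0)
Step 4: ant0:(0,3)->E->(0,4) | ant1:(1,0)->N->(0,0)
  grid max=2 at (1,0)
Step 5: ant0:(0,4)->W->(0,3) | ant1:(0,0)->S->(1,0)
  grid max=3 at (1,0)

(0,3) (1,0)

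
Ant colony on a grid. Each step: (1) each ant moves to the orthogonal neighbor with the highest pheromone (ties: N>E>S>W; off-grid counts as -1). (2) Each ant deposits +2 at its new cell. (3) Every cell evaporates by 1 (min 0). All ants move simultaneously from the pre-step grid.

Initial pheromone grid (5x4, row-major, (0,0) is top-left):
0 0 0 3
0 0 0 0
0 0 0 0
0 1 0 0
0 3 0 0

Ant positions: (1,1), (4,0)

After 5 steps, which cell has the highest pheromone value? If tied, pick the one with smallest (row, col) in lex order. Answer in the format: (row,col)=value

Step 1: ant0:(1,1)->N->(0,1) | ant1:(4,0)->E->(4,1)
  grid max=4 at (4,1)
Step 2: ant0:(0,1)->E->(0,2) | ant1:(4,1)->N->(3,1)
  grid max=3 at (4,1)
Step 3: ant0:(0,2)->E->(0,3) | ant1:(3,1)->S->(4,1)
  grid max=4 at (4,1)
Step 4: ant0:(0,3)->S->(1,3) | ant1:(4,1)->N->(3,1)
  grid max=3 at (4,1)
Step 5: ant0:(1,3)->N->(0,3) | ant1:(3,1)->S->(4,1)
  grid max=4 at (4,1)
Final grid:
  0 0 0 2
  0 0 0 0
  0 0 0 0
  0 0 0 0
  0 4 0 0
Max pheromone 4 at (4,1)

Answer: (4,1)=4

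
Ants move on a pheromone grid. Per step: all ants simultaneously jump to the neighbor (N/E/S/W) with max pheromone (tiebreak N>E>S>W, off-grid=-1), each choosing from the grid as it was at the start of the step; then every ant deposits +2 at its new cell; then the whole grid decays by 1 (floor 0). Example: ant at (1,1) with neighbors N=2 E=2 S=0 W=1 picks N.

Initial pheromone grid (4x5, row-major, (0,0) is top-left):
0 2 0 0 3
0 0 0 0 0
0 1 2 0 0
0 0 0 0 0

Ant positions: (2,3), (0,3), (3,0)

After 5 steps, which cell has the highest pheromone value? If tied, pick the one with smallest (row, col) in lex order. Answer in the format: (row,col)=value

Answer: (0,4)=4

Derivation:
Step 1: ant0:(2,3)->W->(2,2) | ant1:(0,3)->E->(0,4) | ant2:(3,0)->N->(2,0)
  grid max=4 at (0,4)
Step 2: ant0:(2,2)->N->(1,2) | ant1:(0,4)->S->(1,4) | ant2:(2,0)->N->(1,0)
  grid max=3 at (0,4)
Step 3: ant0:(1,2)->S->(2,2) | ant1:(1,4)->N->(0,4) | ant2:(1,0)->N->(0,0)
  grid max=4 at (0,4)
Step 4: ant0:(2,2)->N->(1,2) | ant1:(0,4)->S->(1,4) | ant2:(0,0)->E->(0,1)
  grid max=3 at (0,4)
Step 5: ant0:(1,2)->S->(2,2) | ant1:(1,4)->N->(0,4) | ant2:(0,1)->E->(0,2)
  grid max=4 at (0,4)
Final grid:
  0 0 1 0 4
  0 0 0 0 0
  0 0 3 0 0
  0 0 0 0 0
Max pheromone 4 at (0,4)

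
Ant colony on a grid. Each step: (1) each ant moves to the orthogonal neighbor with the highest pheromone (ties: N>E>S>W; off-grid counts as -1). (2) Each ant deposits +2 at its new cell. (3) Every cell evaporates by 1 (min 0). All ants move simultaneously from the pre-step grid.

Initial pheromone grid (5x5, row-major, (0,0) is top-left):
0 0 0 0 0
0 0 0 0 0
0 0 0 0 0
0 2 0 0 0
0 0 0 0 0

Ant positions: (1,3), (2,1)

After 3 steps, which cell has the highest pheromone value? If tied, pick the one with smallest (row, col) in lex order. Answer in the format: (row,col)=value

Step 1: ant0:(1,3)->N->(0,3) | ant1:(2,1)->S->(3,1)
  grid max=3 at (3,1)
Step 2: ant0:(0,3)->E->(0,4) | ant1:(3,1)->N->(2,1)
  grid max=2 at (3,1)
Step 3: ant0:(0,4)->S->(1,4) | ant1:(2,1)->S->(3,1)
  grid max=3 at (3,1)
Final grid:
  0 0 0 0 0
  0 0 0 0 1
  0 0 0 0 0
  0 3 0 0 0
  0 0 0 0 0
Max pheromone 3 at (3,1)

Answer: (3,1)=3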